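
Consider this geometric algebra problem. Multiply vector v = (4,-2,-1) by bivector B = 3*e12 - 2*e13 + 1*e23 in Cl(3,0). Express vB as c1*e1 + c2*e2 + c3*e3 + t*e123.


vB has grade-1 (vector) and grade-3 (trivector) parts: vB = (v _| B) + (v ^ B).
Vector part <vB>_1:
  e1: -v2*b12 - v3*b13 = -(-2)*(3) - (-1)*(-2) = 4
  e2: v1*b12 - v3*b23 = (4)*(3) - (-1)*(1) = 13
  e3: v1*b13 + v2*b23 = (4)*(-2) + (-2)*(1) = -10
Trivector part <vB>_3:
  e123: v1*b23 - v2*b13 + v3*b12 = (4)*(1) - (-2)*(-2) + (-1)*(3) = -3
vB = 4*e1 + 13*e2 - 10*e3 - 3*e123


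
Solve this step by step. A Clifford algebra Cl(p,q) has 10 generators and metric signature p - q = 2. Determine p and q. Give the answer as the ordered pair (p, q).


We need p + q = 10 and p - q = 2.
Adding: 2p = 10 + 2 = 12, so p = 6.
Then q = 10 - 6 = 4.
(p, q) = (6, 4)


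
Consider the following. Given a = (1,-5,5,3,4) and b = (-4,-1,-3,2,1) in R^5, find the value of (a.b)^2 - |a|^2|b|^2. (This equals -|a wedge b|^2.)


a . b = 1*(-4) + (-5)*(-1) + 5*(-3) + 3*2 + 4*1
= -4 + 5 + (-15) + 6 + 4 = -4
|a|^2 = 1^2 + (-5)^2 + 5^2 + 3^2 + 4^2 = 76
|b|^2 = (-4)^2 + (-1)^2 + (-3)^2 + 2^2 + 1^2 = 31
(a.b)^2 = (-4)^2 = 16
|a|^2 * |b|^2 = 76 * 31 = 2356
Result = 16 - 2356 = -2340


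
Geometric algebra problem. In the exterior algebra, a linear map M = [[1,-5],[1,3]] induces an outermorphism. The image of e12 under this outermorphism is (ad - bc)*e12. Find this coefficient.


The outermorphism of a linear map f sends e1^e2 to f(e1)^f(e2).
f(e1) = 1*e1 + 1*e2
f(e2) = -5*e1 + 3*e2
f(e1) ^ f(e2) = (1*e1 + 1*e2) ^ (-5*e1 + 3*e2)
= 1*3*e12 + 1*(-5)*e21
= (3 - (-5))*e12
= 8*e12
Coefficient = 8


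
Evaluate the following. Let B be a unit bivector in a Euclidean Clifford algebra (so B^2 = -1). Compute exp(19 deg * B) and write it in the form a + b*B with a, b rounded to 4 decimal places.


For a unit bivector B with B^2 = -1, the exponential series gives
e^(theta*B) = cos(theta) + sin(theta)*B (the GA analogue of Euler's formula).
theta = 19 degrees = 0.331613 rad
cos(19 deg) = 0.9455
sin(19 deg) = 0.3256
exp(theta*B) = 0.9455 + 0.3256*B


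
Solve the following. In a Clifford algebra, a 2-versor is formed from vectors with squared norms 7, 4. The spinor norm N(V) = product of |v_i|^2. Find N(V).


Spinor norm N(V) = |v1|^2 * |v2|^2 * ... * |v2|^2
= 7 * 4
Running product: 7, 28
N(V) = 28


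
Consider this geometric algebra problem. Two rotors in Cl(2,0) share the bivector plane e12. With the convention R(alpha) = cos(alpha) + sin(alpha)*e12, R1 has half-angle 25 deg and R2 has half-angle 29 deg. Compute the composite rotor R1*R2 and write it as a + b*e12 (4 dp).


Same-plane rotors commute and their half-angles add:
R1*R2 = cos(a1 + a2) + sin(a1 + a2)*e12.
a1 + a2 = 25 + 29 = 54 deg
cos(54 deg) = 0.5878
sin(54 deg) = 0.8090
R1*R2 = 0.5878 + 0.8090*e12


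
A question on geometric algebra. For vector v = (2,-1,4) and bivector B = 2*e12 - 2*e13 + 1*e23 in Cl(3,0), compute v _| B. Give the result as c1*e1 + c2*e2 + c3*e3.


Left contraction v _| B = <vB>_1 (grade-1 part of the geometric product vB).
Using e1_|e12 = e2, e2_|e12 = -e1, e1_|e13 = e3, e3_|e13 = -e1, e2_|e23 = e3, e3_|e23 = -e2:
e1 coeff: -v2*b12 - v3*b13 = -(-1)*(2) - (4)*(-2) = 10
e2 coeff: v1*b12 - v3*b23 = (2)*(2) - (4)*(1) = 0
e3 coeff: v1*b13 + v2*b23 = (2)*(-2) + (-1)*(1) = -5
v _| B = 10*e1 + 0*e2 - 5*e3


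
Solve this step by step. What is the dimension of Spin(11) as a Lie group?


Spin(n) double-covers SO(n); both have Lie algebra so(n) of dimension n(n-1)/2.
n = 11
n(n-1) = 11 * 10 = 110
dim Spin(11) = 110/2 = 55


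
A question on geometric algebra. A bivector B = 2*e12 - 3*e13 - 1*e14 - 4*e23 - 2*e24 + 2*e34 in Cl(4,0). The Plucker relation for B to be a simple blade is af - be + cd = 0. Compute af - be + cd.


Plucker relation: af - be + cd
a*f = 2*2 = 4
b*e = (-3)*(-2) = 6
c*d = (-1)*(-4) = 4
af - be + cd = 4 - 6 + 4
= 2


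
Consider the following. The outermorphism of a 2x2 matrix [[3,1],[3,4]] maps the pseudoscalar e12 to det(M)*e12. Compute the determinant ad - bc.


The outermorphism of a linear map f sends e1^e2 to f(e1)^f(e2).
f(e1) = 3*e1 + 3*e2
f(e2) = 1*e1 + 4*e2
f(e1) ^ f(e2) = (3*e1 + 3*e2) ^ (1*e1 + 4*e2)
= 3*4*e12 + 3*1*e21
= (12 - 3)*e12
= 9*e12
Coefficient = 9


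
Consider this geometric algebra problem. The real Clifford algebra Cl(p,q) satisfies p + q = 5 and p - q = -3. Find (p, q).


We need p + q = 5 and p - q = -3.
Adding: 2p = 5 + (-3) = 2, so p = 1.
Then q = 5 - 1 = 4.
(p, q) = (1, 4)


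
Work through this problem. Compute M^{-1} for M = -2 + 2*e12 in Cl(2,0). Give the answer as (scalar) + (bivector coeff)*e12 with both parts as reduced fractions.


M = -2 + 2*e12, where e12^2 = -1.
Since M commutes with its reverse ~M = a - b*e12, M * ~M = a^2 - b^2*e12^2 = a^2 + b^2.
So M^{-1} = ~M / (a^2 + b^2) = (a - b*e12)/(a^2 + b^2).
a^2 + b^2 = 4 + 4 = 8
Scalar part = -2/8 = -1/4
Bivector coeff = -2/8 = -1/4
M^{-1} = -1/4 - 1/4*e12


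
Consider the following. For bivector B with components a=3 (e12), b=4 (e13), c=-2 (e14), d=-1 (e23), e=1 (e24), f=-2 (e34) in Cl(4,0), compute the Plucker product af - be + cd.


Plucker relation: af - be + cd
a*f = 3*(-2) = -6
b*e = 4*1 = 4
c*d = (-2)*(-1) = 2
af - be + cd = -6 - 4 + 2
= -8


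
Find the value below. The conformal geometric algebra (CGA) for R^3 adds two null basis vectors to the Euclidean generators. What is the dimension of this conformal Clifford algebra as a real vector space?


The conformal model of R^3 uses Cl(4,1): the 3 Euclidean generators plus two extra orthogonal generators e+ (e+^2 = +1) and e- (e-^2 = -1), from which the null vectors e0, einf are built.
Number of generators m = 3 + 2 = 5.
dim Cl(p,q) = 2^m = 2^5 = 32


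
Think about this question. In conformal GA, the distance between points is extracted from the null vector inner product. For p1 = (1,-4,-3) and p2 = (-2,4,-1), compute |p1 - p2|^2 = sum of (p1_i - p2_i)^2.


p1 - p2 = (3, -8, -2)
|p1 - p2|^2 = 3^2 + (-8)^2 + (-2)^2
= 9 + 64 + 4
= 77


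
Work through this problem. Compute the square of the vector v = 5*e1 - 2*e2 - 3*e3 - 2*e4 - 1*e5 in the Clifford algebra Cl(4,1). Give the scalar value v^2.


v^2 = sum of c_i^2 * e_i^2
Positive signature terms (e_i^2 = +1): 5^2 + (-2)^2 + (-3)^2 + (-2)^2 = 42
Negative signature terms (e_j^2 = -1): (-1)^2 = 1
v^2 = 42 - 1 = 41


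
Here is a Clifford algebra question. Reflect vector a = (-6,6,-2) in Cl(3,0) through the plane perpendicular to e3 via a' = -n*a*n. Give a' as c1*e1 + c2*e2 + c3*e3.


Reflection formula: a' = -n*a*n, with n = e3 (unit vector, n^2 = 1).
For reflection through hyperplane perp to e3:
The component along e3 flips sign, others stay.
a = (-6, 6, -2)
a' = (-6, 6, 2)
a' = -6*e1 + 6*e2 + 2*e3


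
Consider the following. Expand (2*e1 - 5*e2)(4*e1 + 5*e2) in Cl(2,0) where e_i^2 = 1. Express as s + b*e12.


Expand: (2*e1 - 5*e2)(4*e1 + 5*e2)
= 2*4*e1e1 + 2*5*e1e2 + (-5)*4*e2e1 + (-5)*5*e2e2
Using e1^2 = e2^2 = 1, e2e1 = -e1e2:
Scalar part s = 2*4 + (-5)*5 = 8 + (-25) = -17
Bivector part b = 2*5 - (-5)*4 = 10 - (-20) = 30
uv = -17 + 30*e12


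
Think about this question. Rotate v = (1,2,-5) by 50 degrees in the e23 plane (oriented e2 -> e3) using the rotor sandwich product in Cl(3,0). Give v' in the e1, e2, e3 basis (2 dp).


Rotor R = cos(25deg) - sin(25deg)*e23
Rotation angle theta = 2 * 25 = 50 degrees in the e23 plane (e2 -> e3).
The component perpendicular to the plane (e1) is invariant: v'_1 = v1 = 1.00
cos(50deg) = 0.6428, sin(50deg) = 0.7660
v'_2 = v2*cos(theta) - v3*sin(theta) = 2*0.6428 - (-5)*0.7660 = 5.12
v'_3 = v2*sin(theta) + v3*cos(theta) = 2*0.7660 + (-5)*0.6428 = -1.68
v' = 1.00*e1 + 5.12*e2 - 1.68*e3


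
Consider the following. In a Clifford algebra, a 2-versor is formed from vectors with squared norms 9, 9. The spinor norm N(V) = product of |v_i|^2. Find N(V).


Spinor norm N(V) = |v1|^2 * |v2|^2 * ... * |v2|^2
= 9 * 9
Running product: 9, 81
N(V) = 81


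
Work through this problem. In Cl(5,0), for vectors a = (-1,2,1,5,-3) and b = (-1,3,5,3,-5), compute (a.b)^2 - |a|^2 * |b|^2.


a . b = (-1)*(-1) + 2*3 + 1*5 + 5*3 + (-3)*(-5)
= 1 + 6 + 5 + 15 + 15 = 42
|a|^2 = (-1)^2 + 2^2 + 1^2 + 5^2 + (-3)^2 = 40
|b|^2 = (-1)^2 + 3^2 + 5^2 + 3^2 + (-5)^2 = 69
(a.b)^2 = 42^2 = 1764
|a|^2 * |b|^2 = 40 * 69 = 2760
Result = 1764 - 2760 = -996


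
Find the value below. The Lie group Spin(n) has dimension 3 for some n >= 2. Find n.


dim Spin(n) = dim so(n) = n(n-1)/2.
Solve n(n-1)/2 = 3, i.e. n^2 - n - 6 = 0.
Discriminant = 1 + 8*3 = 25
n = (1 + sqrt(25))/2 = (1 + 5)/2 = 3


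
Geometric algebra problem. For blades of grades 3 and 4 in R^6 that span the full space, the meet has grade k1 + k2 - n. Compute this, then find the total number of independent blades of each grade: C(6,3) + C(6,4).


Meet grade = grade(A) + grade(B) - n
= 3 + 4 - 6 = 1
C(6,3) = 20
C(6,4) = 15
dim_A + dim_B = 20 + 15 = 35


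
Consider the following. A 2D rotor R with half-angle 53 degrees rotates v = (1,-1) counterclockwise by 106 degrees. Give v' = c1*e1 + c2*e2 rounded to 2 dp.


Rotor R = cos(53deg) - sin(53deg)*e12
Rotation angle theta = 2 * 53 = 106 degrees
v' = R*v*~R rotates v by theta.
cos(106deg) = -0.2756, sin(106deg) = 0.9613
v'_1 = 1*cos(106deg) - (-1)*sin(106deg)
= 1*(-0.2756) - (-1)*0.9613
= 0.69
v'_2 = 1*sin(106deg) + (-1)*cos(106deg)
= 1*0.9613 + (-1)*(-0.2756)
= 1.24
v' = 0.69*e1 + 1.24*e2


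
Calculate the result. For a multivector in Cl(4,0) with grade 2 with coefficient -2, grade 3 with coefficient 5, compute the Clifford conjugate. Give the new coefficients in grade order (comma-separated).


Clifford conjugate sign for grade k: (-1)^(k(k+1)/2)
Grade 2: (-1)^(2*3/2) = (-1)^3 = -1, coeff -2 -> 2
Grade 3: (-1)^(3*4/2) = (-1)^6 = 1, coeff 5 -> 5
Conjugated coefficients: 2, 5


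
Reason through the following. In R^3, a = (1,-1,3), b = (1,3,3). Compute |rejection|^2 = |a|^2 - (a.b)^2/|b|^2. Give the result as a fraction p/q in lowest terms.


|a|^2 = 1^2 + (-1)^2 + 3^2 = 11
|b|^2 = 1^2 + 3^2 + 3^2 = 19
a . b = 1*1 + (-1)*3 + 3*3 = 7
(a.b)^2 = 7^2 = 49
|rej|^2 = 11 - 49/19
= (209 - 49)/19
= 160/19
In lowest terms: 160/19


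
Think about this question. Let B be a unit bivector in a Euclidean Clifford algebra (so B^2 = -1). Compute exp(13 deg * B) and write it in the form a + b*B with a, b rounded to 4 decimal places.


For a unit bivector B with B^2 = -1, the exponential series gives
e^(theta*B) = cos(theta) + sin(theta)*B (the GA analogue of Euler's formula).
theta = 13 degrees = 0.226893 rad
cos(13 deg) = 0.9744
sin(13 deg) = 0.2250
exp(theta*B) = 0.9744 + 0.2250*B


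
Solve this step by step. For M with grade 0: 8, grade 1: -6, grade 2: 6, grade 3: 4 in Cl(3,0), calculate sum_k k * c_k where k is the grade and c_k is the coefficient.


Grade-weighted sum = sum of grade_k * coefficient_k
0*8 = 0
1*(-6) = -6
2*6 = 12
3*4 = 12
Total = 0 + (-6) + 12 + 12 = 18


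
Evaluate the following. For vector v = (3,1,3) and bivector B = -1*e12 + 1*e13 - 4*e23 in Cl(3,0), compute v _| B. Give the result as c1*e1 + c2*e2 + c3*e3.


Left contraction v _| B = <vB>_1 (grade-1 part of the geometric product vB).
Using e1_|e12 = e2, e2_|e12 = -e1, e1_|e13 = e3, e3_|e13 = -e1, e2_|e23 = e3, e3_|e23 = -e2:
e1 coeff: -v2*b12 - v3*b13 = -(1)*(-1) - (3)*(1) = -2
e2 coeff: v1*b12 - v3*b23 = (3)*(-1) - (3)*(-4) = 9
e3 coeff: v1*b13 + v2*b23 = (3)*(1) + (1)*(-4) = -1
v _| B = -2*e1 + 9*e2 - 1*e3


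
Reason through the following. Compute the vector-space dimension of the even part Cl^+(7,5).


Even subalgebra dimension = 2^(n-1)
n = 7 + 5 = 12
2^(12 - 1) = 2^11 = 2048
Verification: sum of C(12,k) for even k = 1 + 66 + 495 + 924 + 495 + 66 + 1 = 2048
Result = 2048


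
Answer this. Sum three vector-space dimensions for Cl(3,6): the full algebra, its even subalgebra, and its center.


n = 3 + 6 = 9
Total dim = 2^9 = 512
Even subalgebra dim = 2^8 = 256
n is odd, so center dim = 2
Sum = 512 + 256 + 2 = 770


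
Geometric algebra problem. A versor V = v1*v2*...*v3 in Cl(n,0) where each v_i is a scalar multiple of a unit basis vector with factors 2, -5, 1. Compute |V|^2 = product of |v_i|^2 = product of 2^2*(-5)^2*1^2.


Each vector v_i has |v_i|^2 = s_i^2
Squared scales: 2^2 = 4, (-5)^2 = 25, 1^2 = 1
|V|^2 = 4 * 25 * 1
= 100


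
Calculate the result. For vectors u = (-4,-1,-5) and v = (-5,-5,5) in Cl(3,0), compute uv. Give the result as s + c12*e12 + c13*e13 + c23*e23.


In Cl(3,0): e_i^2 = 1, e_ie_j = -e_je_i for i != j.
Scalar part = u . v = (-4)*(-5) + (-1)*(-5) + (-5)*5
= 20 + 5 + (-25) = 0
e12 coeff = (-4)*(-5) - (-1)*(-5) = 20 - 5 = 15
e13 coeff = (-4)*5 - (-5)*(-5) = -20 - 25 = -45
e23 coeff = (-1)*5 - (-5)*(-5) = -5 - 25 = -30
uv = 0 + 15*e12 - 45*e13 - 30*e23


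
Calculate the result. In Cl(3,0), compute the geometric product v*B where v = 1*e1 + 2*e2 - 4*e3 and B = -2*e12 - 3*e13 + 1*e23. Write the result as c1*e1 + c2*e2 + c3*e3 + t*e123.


vB has grade-1 (vector) and grade-3 (trivector) parts: vB = (v _| B) + (v ^ B).
Vector part <vB>_1:
  e1: -v2*b12 - v3*b13 = -(2)*(-2) - (-4)*(-3) = -8
  e2: v1*b12 - v3*b23 = (1)*(-2) - (-4)*(1) = 2
  e3: v1*b13 + v2*b23 = (1)*(-3) + (2)*(1) = -1
Trivector part <vB>_3:
  e123: v1*b23 - v2*b13 + v3*b12 = (1)*(1) - (2)*(-3) + (-4)*(-2) = 15
vB = -8*e1 + 2*e2 - 1*e3 + 15*e123


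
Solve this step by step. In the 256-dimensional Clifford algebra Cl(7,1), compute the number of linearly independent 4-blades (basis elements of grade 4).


Number of grade-k basis blades in Cl(p,q) with n = p + q is C(n, k).
n = 7 + 1 = 8
C(8, 4) = 8! / (4! * 4!)
= 40320 / (24 * 24)
= 70


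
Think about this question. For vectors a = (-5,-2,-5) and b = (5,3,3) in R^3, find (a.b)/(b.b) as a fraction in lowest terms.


Projection coefficient = (a . b) / (b . b)
a . b = (-5)*5 + (-2)*3 + (-5)*3
= -25 + (-6) + (-15) = -46
b . b = 5^2 + 3^2 + 3^2
= 25 + 9 + 9 = 43
Coefficient = -46/43
In lowest terms: -46/43


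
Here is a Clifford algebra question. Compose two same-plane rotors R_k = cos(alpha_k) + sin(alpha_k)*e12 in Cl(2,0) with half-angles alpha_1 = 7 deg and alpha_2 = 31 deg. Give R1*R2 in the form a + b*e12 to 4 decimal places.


Same-plane rotors commute and their half-angles add:
R1*R2 = cos(a1 + a2) + sin(a1 + a2)*e12.
a1 + a2 = 7 + 31 = 38 deg
cos(38 deg) = 0.7880
sin(38 deg) = 0.6157
R1*R2 = 0.7880 + 0.6157*e12


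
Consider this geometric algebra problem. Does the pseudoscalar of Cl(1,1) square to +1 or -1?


The pseudoscalar I = e1...e_n (product of all n generators) of Cl(p,q) satisfies I^2 = (-1)^(q + n(n-1)/2).
p = 1, q = 1, n = p + q = 2
n(n-1)/2 = 2 * 1 / 2 = 1
Exponent = q + n(n-1)/2 = 1 + 1 = 2
I^2 = (-1)^2 = +1


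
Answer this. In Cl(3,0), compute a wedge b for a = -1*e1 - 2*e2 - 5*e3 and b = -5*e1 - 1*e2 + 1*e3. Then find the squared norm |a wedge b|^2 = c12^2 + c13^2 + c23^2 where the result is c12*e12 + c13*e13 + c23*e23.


a wedge b = (a1*b2 - a2*b1)*e12 + (a1*b3 - a3*b1)*e13 + (a2*b3 - a3*b2)*e23
e12 coeff: (-1)*(-1) - (-2)*(-5) = 1 - 10 = -9
e13 coeff: (-1)*1 - (-5)*(-5) = -1 - 25 = -26
e23 coeff: (-2)*1 - (-5)*(-1) = -2 - 5 = -7
|a wedge b|^2 = (-9)^2 + (-26)^2 + (-7)^2
= 81 + 676 + 49
= 806


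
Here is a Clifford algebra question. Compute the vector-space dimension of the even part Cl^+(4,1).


Even subalgebra dimension = 2^(n-1)
n = 4 + 1 = 5
2^(5 - 1) = 2^4 = 16
Verification: sum of C(5,k) for even k = 1 + 10 + 5 = 16
Result = 16


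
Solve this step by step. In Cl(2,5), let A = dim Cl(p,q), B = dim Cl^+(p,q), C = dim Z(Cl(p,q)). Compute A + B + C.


n = 2 + 5 = 7
Total dim = 2^7 = 128
Even subalgebra dim = 2^6 = 64
n is odd, so center dim = 2
Sum = 128 + 64 + 2 = 194


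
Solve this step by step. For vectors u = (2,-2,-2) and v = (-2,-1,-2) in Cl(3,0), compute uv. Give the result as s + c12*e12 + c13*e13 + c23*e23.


In Cl(3,0): e_i^2 = 1, e_ie_j = -e_je_i for i != j.
Scalar part = u . v = 2*(-2) + (-2)*(-1) + (-2)*(-2)
= -4 + 2 + 4 = 2
e12 coeff = 2*(-1) - (-2)*(-2) = -2 - 4 = -6
e13 coeff = 2*(-2) - (-2)*(-2) = -4 - 4 = -8
e23 coeff = (-2)*(-2) - (-2)*(-1) = 4 - 2 = 2
uv = 2 - 6*e12 - 8*e13 + 2*e23


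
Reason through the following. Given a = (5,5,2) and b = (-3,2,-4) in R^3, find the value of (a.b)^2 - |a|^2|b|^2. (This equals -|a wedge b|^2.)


a . b = 5*(-3) + 5*2 + 2*(-4)
= -15 + 10 + (-8) = -13
|a|^2 = 5^2 + 5^2 + 2^2 = 54
|b|^2 = (-3)^2 + 2^2 + (-4)^2 = 29
(a.b)^2 = (-13)^2 = 169
|a|^2 * |b|^2 = 54 * 29 = 1566
Result = 169 - 1566 = -1397


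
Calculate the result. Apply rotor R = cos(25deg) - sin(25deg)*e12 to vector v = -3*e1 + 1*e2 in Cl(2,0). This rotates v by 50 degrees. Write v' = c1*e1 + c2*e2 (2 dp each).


Rotor R = cos(25deg) - sin(25deg)*e12
Rotation angle theta = 2 * 25 = 50 degrees
v' = R*v*~R rotates v by theta.
cos(50deg) = 0.6428, sin(50deg) = 0.7660
v'_1 = -3*cos(50deg) - 1*sin(50deg)
= -3*0.6428 - 1*0.7660
= -2.69
v'_2 = -3*sin(50deg) + 1*cos(50deg)
= -3*0.7660 + 1*0.6428
= -1.66
v' = -2.69*e1 - 1.66*e2


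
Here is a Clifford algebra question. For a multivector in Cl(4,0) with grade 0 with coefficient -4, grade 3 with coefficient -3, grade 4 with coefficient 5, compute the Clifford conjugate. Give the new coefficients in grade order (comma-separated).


Clifford conjugate sign for grade k: (-1)^(k(k+1)/2)
Grade 0: (-1)^(0*1/2) = (-1)^0 = 1, coeff -4 -> -4
Grade 3: (-1)^(3*4/2) = (-1)^6 = 1, coeff -3 -> -3
Grade 4: (-1)^(4*5/2) = (-1)^10 = 1, coeff 5 -> 5
Conjugated coefficients: -4, -3, 5


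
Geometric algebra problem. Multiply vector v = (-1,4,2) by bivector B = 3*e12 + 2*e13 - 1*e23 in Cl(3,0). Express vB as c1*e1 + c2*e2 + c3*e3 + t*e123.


vB has grade-1 (vector) and grade-3 (trivector) parts: vB = (v _| B) + (v ^ B).
Vector part <vB>_1:
  e1: -v2*b12 - v3*b13 = -(4)*(3) - (2)*(2) = -16
  e2: v1*b12 - v3*b23 = (-1)*(3) - (2)*(-1) = -1
  e3: v1*b13 + v2*b23 = (-1)*(2) + (4)*(-1) = -6
Trivector part <vB>_3:
  e123: v1*b23 - v2*b13 + v3*b12 = (-1)*(-1) - (4)*(2) + (2)*(3) = -1
vB = -16*e1 - 1*e2 - 6*e3 - 1*e123


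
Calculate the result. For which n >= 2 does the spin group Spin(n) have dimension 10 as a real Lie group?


dim Spin(n) = dim so(n) = n(n-1)/2.
Solve n(n-1)/2 = 10, i.e. n^2 - n - 20 = 0.
Discriminant = 1 + 8*10 = 81
n = (1 + sqrt(81))/2 = (1 + 9)/2 = 5


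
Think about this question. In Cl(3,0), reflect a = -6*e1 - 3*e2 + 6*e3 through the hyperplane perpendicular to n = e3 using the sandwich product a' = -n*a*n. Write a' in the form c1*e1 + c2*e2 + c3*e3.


Reflection formula: a' = -n*a*n, with n = e3 (unit vector, n^2 = 1).
For reflection through hyperplane perp to e3:
The component along e3 flips sign, others stay.
a = (-6, -3, 6)
a' = (-6, -3, -6)
a' = -6*e1 - 3*e2 - 6*e3


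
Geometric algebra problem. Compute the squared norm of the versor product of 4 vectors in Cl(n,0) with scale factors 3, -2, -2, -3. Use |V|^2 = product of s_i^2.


Each vector v_i has |v_i|^2 = s_i^2
Squared scales: 3^2 = 9, (-2)^2 = 4, (-2)^2 = 4, (-3)^2 = 9
|V|^2 = 9 * 4 * 4 * 9
= 1296


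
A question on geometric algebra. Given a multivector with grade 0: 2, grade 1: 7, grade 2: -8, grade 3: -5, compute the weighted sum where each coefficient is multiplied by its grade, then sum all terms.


Grade-weighted sum = sum of grade_k * coefficient_k
0*2 = 0
1*7 = 7
2*(-8) = -16
3*(-5) = -15
Total = 0 + 7 + (-16) + (-15) = -24


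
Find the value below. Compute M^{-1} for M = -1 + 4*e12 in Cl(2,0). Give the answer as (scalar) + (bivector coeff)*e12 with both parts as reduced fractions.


M = -1 + 4*e12, where e12^2 = -1.
Since M commutes with its reverse ~M = a - b*e12, M * ~M = a^2 - b^2*e12^2 = a^2 + b^2.
So M^{-1} = ~M / (a^2 + b^2) = (a - b*e12)/(a^2 + b^2).
a^2 + b^2 = 1 + 16 = 17
Scalar part = -1/17 = -1/17
Bivector coeff = -4/17 = -4/17
M^{-1} = -1/17 - 4/17*e12


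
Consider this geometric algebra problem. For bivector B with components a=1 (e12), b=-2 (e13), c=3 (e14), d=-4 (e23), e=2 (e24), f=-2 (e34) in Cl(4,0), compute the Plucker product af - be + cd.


Plucker relation: af - be + cd
a*f = 1*(-2) = -2
b*e = (-2)*2 = -4
c*d = 3*(-4) = -12
af - be + cd = -2 - (-4) + (-12)
= -10


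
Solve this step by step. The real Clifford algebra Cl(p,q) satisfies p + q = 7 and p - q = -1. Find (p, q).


We need p + q = 7 and p - q = -1.
Adding: 2p = 7 + (-1) = 6, so p = 3.
Then q = 7 - 3 = 4.
(p, q) = (3, 4)


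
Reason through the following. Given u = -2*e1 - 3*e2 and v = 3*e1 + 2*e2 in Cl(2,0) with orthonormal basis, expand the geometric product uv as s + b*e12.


Expand: (-2*e1 - 3*e2)(3*e1 + 2*e2)
= (-2)*3*e1e1 + (-2)*2*e1e2 + (-3)*3*e2e1 + (-3)*2*e2e2
Using e1^2 = e2^2 = 1, e2e1 = -e1e2:
Scalar part s = (-2)*3 + (-3)*2 = -6 + (-6) = -12
Bivector part b = (-2)*2 - (-3)*3 = -4 - (-9) = 5
uv = -12 + 5*e12


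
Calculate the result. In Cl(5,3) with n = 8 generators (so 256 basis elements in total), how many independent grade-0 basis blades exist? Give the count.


Number of grade-k basis blades in Cl(p,q) with n = p + q is C(n, k).
n = 5 + 3 = 8
C(8, 0) = 8! / (0! * 8!)
= 40320 / (1 * 40320)
= 1


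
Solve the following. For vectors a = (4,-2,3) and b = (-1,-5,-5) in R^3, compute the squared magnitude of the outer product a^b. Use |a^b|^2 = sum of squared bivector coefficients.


a wedge b = (a1*b2 - a2*b1)*e12 + (a1*b3 - a3*b1)*e13 + (a2*b3 - a3*b2)*e23
e12 coeff: 4*(-5) - (-2)*(-1) = -20 - 2 = -22
e13 coeff: 4*(-5) - 3*(-1) = -20 - (-3) = -17
e23 coeff: (-2)*(-5) - 3*(-5) = 10 - (-15) = 25
|a wedge b|^2 = (-22)^2 + (-17)^2 + 25^2
= 484 + 289 + 625
= 1398


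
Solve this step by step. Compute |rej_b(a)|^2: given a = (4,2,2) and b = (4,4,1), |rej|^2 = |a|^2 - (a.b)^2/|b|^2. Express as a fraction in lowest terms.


|a|^2 = 4^2 + 2^2 + 2^2 = 24
|b|^2 = 4^2 + 4^2 + 1^2 = 33
a . b = 4*4 + 2*4 + 2*1 = 26
(a.b)^2 = 26^2 = 676
|rej|^2 = 24 - 676/33
= (792 - 676)/33
= 116/33
In lowest terms: 116/33


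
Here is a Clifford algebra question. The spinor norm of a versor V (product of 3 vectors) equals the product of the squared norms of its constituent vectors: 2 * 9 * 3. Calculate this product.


Spinor norm N(V) = |v1|^2 * |v2|^2 * ... * |v3|^2
= 2 * 9 * 3
Running product: 2, 18, 54
N(V) = 54


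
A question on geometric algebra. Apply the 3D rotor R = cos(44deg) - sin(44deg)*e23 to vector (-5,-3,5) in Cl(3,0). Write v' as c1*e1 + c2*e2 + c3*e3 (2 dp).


Rotor R = cos(44deg) - sin(44deg)*e23
Rotation angle theta = 2 * 44 = 88 degrees in the e23 plane (e2 -> e3).
The component perpendicular to the plane (e1) is invariant: v'_1 = v1 = -5.00
cos(88deg) = 0.0349, sin(88deg) = 0.9994
v'_2 = v2*cos(theta) - v3*sin(theta) = -3*0.0349 - 5*0.9994 = -5.10
v'_3 = v2*sin(theta) + v3*cos(theta) = -3*0.9994 + 5*0.0349 = -2.82
v' = -5.00*e1 - 5.10*e2 - 2.82*e3


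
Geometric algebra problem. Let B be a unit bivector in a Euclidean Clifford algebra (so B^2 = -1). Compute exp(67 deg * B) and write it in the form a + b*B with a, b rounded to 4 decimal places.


For a unit bivector B with B^2 = -1, the exponential series gives
e^(theta*B) = cos(theta) + sin(theta)*B (the GA analogue of Euler's formula).
theta = 67 degrees = 1.169371 rad
cos(67 deg) = 0.3907
sin(67 deg) = 0.9205
exp(theta*B) = 0.3907 + 0.9205*B


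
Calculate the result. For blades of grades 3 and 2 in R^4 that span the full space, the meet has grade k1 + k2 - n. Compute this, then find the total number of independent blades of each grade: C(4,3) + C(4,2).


Meet grade = grade(A) + grade(B) - n
= 3 + 2 - 4 = 1
C(4,3) = 4
C(4,2) = 6
dim_A + dim_B = 4 + 6 = 10


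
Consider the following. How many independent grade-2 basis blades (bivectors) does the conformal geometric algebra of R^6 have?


The conformal model of R^6 uses Cl(7,1) with m = 6 + 2 = 8 generators.
Number of grade-2 blades = C(m, 2) = C(8, 2)
= 8*7/2 = 28


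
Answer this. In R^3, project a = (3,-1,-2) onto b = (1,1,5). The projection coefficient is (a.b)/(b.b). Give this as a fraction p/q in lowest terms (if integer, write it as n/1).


Projection coefficient = (a . b) / (b . b)
a . b = 3*1 + (-1)*1 + (-2)*5
= 3 + (-1) + (-10) = -8
b . b = 1^2 + 1^2 + 5^2
= 1 + 1 + 25 = 27
Coefficient = -8/27
In lowest terms: -8/27


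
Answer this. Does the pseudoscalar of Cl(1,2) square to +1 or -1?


The pseudoscalar I = e1...e_n (product of all n generators) of Cl(p,q) satisfies I^2 = (-1)^(q + n(n-1)/2).
p = 1, q = 2, n = p + q = 3
n(n-1)/2 = 3 * 2 / 2 = 3
Exponent = q + n(n-1)/2 = 2 + 3 = 5
I^2 = (-1)^5 = -1


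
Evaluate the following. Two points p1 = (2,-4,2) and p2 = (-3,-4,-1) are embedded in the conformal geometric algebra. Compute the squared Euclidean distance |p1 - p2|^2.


p1 - p2 = (5, 0, 3)
|p1 - p2|^2 = 5^2 + 0^2 + 3^2
= 25 + 0 + 9
= 34


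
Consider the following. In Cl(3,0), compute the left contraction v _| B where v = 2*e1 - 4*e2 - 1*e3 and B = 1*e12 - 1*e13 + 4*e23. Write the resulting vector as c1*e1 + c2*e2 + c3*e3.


Left contraction v _| B = <vB>_1 (grade-1 part of the geometric product vB).
Using e1_|e12 = e2, e2_|e12 = -e1, e1_|e13 = e3, e3_|e13 = -e1, e2_|e23 = e3, e3_|e23 = -e2:
e1 coeff: -v2*b12 - v3*b13 = -(-4)*(1) - (-1)*(-1) = 3
e2 coeff: v1*b12 - v3*b23 = (2)*(1) - (-1)*(4) = 6
e3 coeff: v1*b13 + v2*b23 = (2)*(-1) + (-4)*(4) = -18
v _| B = 3*e1 + 6*e2 - 18*e3


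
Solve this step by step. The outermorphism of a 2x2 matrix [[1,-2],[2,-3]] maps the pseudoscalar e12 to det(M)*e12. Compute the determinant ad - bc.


The outermorphism of a linear map f sends e1^e2 to f(e1)^f(e2).
f(e1) = 1*e1 + 2*e2
f(e2) = -2*e1 - 3*e2
f(e1) ^ f(e2) = (1*e1 + 2*e2) ^ (-2*e1 - 3*e2)
= 1*(-3)*e12 + 2*(-2)*e21
= (-3 - (-4))*e12
= 1*e12
Coefficient = 1


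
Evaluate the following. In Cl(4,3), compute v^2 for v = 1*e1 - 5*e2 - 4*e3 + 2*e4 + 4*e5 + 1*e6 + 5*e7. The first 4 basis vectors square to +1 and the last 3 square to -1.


v^2 = sum of c_i^2 * e_i^2
Positive signature terms (e_i^2 = +1): 1^2 + (-5)^2 + (-4)^2 + 2^2 = 46
Negative signature terms (e_j^2 = -1): 4^2 + 1^2 + 5^2 = 42
v^2 = 46 - 42 = 4


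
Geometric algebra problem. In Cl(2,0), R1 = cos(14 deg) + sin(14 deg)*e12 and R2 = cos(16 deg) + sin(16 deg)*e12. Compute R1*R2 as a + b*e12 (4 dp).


Same-plane rotors commute and their half-angles add:
R1*R2 = cos(a1 + a2) + sin(a1 + a2)*e12.
a1 + a2 = 14 + 16 = 30 deg
cos(30 deg) = 0.8660
sin(30 deg) = 0.5000
R1*R2 = 0.8660 + 0.5000*e12


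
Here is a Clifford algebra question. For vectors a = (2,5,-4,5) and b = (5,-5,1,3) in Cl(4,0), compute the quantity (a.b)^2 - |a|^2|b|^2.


a . b = 2*5 + 5*(-5) + (-4)*1 + 5*3
= 10 + (-25) + (-4) + 15 = -4
|a|^2 = 2^2 + 5^2 + (-4)^2 + 5^2 = 70
|b|^2 = 5^2 + (-5)^2 + 1^2 + 3^2 = 60
(a.b)^2 = (-4)^2 = 16
|a|^2 * |b|^2 = 70 * 60 = 4200
Result = 16 - 4200 = -4184


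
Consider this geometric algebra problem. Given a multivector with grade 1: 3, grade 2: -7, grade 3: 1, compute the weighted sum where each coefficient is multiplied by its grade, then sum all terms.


Grade-weighted sum = sum of grade_k * coefficient_k
1*3 = 3
2*(-7) = -14
3*1 = 3
Total = 3 + (-14) + 3 = -8


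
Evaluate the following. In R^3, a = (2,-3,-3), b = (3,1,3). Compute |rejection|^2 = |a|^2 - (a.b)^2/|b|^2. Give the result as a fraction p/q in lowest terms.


|a|^2 = 2^2 + (-3)^2 + (-3)^2 = 22
|b|^2 = 3^2 + 1^2 + 3^2 = 19
a . b = 2*3 + (-3)*1 + (-3)*3 = -6
(a.b)^2 = (-6)^2 = 36
|rej|^2 = 22 - 36/19
= (418 - 36)/19
= 382/19
In lowest terms: 382/19


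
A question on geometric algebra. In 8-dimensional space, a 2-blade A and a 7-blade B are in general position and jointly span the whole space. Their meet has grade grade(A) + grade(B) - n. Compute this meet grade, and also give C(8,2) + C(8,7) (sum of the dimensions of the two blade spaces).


Meet grade = grade(A) + grade(B) - n
= 2 + 7 - 8 = 1
C(8,2) = 28
C(8,7) = 8
dim_A + dim_B = 28 + 8 = 36


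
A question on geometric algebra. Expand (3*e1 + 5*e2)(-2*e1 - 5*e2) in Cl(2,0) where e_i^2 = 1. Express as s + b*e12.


Expand: (3*e1 + 5*e2)(-2*e1 - 5*e2)
= 3*(-2)*e1e1 + 3*(-5)*e1e2 + 5*(-2)*e2e1 + 5*(-5)*e2e2
Using e1^2 = e2^2 = 1, e2e1 = -e1e2:
Scalar part s = 3*(-2) + 5*(-5) = -6 + (-25) = -31
Bivector part b = 3*(-5) - 5*(-2) = -15 - (-10) = -5
uv = -31 - 5*e12


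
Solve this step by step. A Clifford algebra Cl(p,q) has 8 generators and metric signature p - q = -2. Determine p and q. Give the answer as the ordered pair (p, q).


We need p + q = 8 and p - q = -2.
Adding: 2p = 8 + (-2) = 6, so p = 3.
Then q = 8 - 3 = 5.
(p, q) = (3, 5)


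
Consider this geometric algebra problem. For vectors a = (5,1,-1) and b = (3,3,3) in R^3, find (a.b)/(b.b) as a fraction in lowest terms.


Projection coefficient = (a . b) / (b . b)
a . b = 5*3 + 1*3 + (-1)*3
= 15 + 3 + (-3) = 15
b . b = 3^2 + 3^2 + 3^2
= 9 + 9 + 9 = 27
Coefficient = 15/27
In lowest terms: 5/9


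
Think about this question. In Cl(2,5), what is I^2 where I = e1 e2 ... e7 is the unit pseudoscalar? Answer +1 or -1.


The pseudoscalar I = e1...e_n (product of all n generators) of Cl(p,q) satisfies I^2 = (-1)^(q + n(n-1)/2).
p = 2, q = 5, n = p + q = 7
n(n-1)/2 = 7 * 6 / 2 = 21
Exponent = q + n(n-1)/2 = 5 + 21 = 26
I^2 = (-1)^26 = +1


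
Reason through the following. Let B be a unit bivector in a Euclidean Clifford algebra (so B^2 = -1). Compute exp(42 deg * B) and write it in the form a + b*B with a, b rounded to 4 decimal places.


For a unit bivector B with B^2 = -1, the exponential series gives
e^(theta*B) = cos(theta) + sin(theta)*B (the GA analogue of Euler's formula).
theta = 42 degrees = 0.733038 rad
cos(42 deg) = 0.7431
sin(42 deg) = 0.6691
exp(theta*B) = 0.7431 + 0.6691*B


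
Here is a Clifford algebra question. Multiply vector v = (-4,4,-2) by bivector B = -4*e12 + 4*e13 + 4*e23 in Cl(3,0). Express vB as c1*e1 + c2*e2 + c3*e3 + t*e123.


vB has grade-1 (vector) and grade-3 (trivector) parts: vB = (v _| B) + (v ^ B).
Vector part <vB>_1:
  e1: -v2*b12 - v3*b13 = -(4)*(-4) - (-2)*(4) = 24
  e2: v1*b12 - v3*b23 = (-4)*(-4) - (-2)*(4) = 24
  e3: v1*b13 + v2*b23 = (-4)*(4) + (4)*(4) = 0
Trivector part <vB>_3:
  e123: v1*b23 - v2*b13 + v3*b12 = (-4)*(4) - (4)*(4) + (-2)*(-4) = -24
vB = 24*e1 + 24*e2 + 0*e3 - 24*e123


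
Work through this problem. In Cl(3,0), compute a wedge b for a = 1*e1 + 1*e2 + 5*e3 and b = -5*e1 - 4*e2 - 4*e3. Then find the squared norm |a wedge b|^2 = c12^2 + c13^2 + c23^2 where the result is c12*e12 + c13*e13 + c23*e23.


a wedge b = (a1*b2 - a2*b1)*e12 + (a1*b3 - a3*b1)*e13 + (a2*b3 - a3*b2)*e23
e12 coeff: 1*(-4) - 1*(-5) = -4 - (-5) = 1
e13 coeff: 1*(-4) - 5*(-5) = -4 - (-25) = 21
e23 coeff: 1*(-4) - 5*(-4) = -4 - (-20) = 16
|a wedge b|^2 = 1^2 + 21^2 + 16^2
= 1 + 441 + 256
= 698


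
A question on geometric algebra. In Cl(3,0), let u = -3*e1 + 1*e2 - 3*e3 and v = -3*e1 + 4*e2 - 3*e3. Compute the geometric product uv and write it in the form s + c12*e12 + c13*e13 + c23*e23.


In Cl(3,0): e_i^2 = 1, e_ie_j = -e_je_i for i != j.
Scalar part = u . v = (-3)*(-3) + 1*4 + (-3)*(-3)
= 9 + 4 + 9 = 22
e12 coeff = (-3)*4 - 1*(-3) = -12 - (-3) = -9
e13 coeff = (-3)*(-3) - (-3)*(-3) = 9 - 9 = 0
e23 coeff = 1*(-3) - (-3)*4 = -3 - (-12) = 9
uv = 22 - 9*e12 + 0*e13 + 9*e23


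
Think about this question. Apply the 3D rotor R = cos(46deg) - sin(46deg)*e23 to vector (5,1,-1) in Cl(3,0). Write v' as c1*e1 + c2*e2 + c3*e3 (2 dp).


Rotor R = cos(46deg) - sin(46deg)*e23
Rotation angle theta = 2 * 46 = 92 degrees in the e23 plane (e2 -> e3).
The component perpendicular to the plane (e1) is invariant: v'_1 = v1 = 5.00
cos(92deg) = -0.0349, sin(92deg) = 0.9994
v'_2 = v2*cos(theta) - v3*sin(theta) = 1*(-0.0349) - (-1)*0.9994 = 0.96
v'_3 = v2*sin(theta) + v3*cos(theta) = 1*0.9994 + (-1)*(-0.0349) = 1.03
v' = 5.00*e1 + 0.96*e2 + 1.03*e3


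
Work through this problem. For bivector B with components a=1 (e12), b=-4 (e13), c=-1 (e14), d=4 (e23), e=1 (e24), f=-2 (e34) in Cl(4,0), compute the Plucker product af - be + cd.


Plucker relation: af - be + cd
a*f = 1*(-2) = -2
b*e = (-4)*1 = -4
c*d = (-1)*4 = -4
af - be + cd = -2 - (-4) + (-4)
= -2


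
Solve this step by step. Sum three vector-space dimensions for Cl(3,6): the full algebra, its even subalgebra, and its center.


n = 3 + 6 = 9
Total dim = 2^9 = 512
Even subalgebra dim = 2^8 = 256
n is odd, so center dim = 2
Sum = 512 + 256 + 2 = 770


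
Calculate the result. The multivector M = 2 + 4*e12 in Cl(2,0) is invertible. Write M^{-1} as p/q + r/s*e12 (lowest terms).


M = 2 + 4*e12, where e12^2 = -1.
Since M commutes with its reverse ~M = a - b*e12, M * ~M = a^2 - b^2*e12^2 = a^2 + b^2.
So M^{-1} = ~M / (a^2 + b^2) = (a - b*e12)/(a^2 + b^2).
a^2 + b^2 = 4 + 16 = 20
Scalar part = 2/20 = 1/10
Bivector coeff = -4/20 = -1/5
M^{-1} = 1/10 - 1/5*e12


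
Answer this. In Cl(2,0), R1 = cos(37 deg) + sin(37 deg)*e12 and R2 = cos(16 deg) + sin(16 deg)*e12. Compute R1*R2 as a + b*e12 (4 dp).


Same-plane rotors commute and their half-angles add:
R1*R2 = cos(a1 + a2) + sin(a1 + a2)*e12.
a1 + a2 = 37 + 16 = 53 deg
cos(53 deg) = 0.6018
sin(53 deg) = 0.7986
R1*R2 = 0.6018 + 0.7986*e12


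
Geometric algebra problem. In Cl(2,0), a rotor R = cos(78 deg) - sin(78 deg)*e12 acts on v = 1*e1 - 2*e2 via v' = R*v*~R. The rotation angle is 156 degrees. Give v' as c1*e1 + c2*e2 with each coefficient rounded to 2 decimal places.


Rotor R = cos(78deg) - sin(78deg)*e12
Rotation angle theta = 2 * 78 = 156 degrees
v' = R*v*~R rotates v by theta.
cos(156deg) = -0.9135, sin(156deg) = 0.4067
v'_1 = 1*cos(156deg) - (-2)*sin(156deg)
= 1*(-0.9135) - (-2)*0.4067
= -0.10
v'_2 = 1*sin(156deg) + (-2)*cos(156deg)
= 1*0.4067 + (-2)*(-0.9135)
= 2.23
v' = -0.10*e1 + 2.23*e2


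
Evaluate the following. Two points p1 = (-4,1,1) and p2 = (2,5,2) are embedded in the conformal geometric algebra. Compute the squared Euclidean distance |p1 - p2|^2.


p1 - p2 = (-6, -4, -1)
|p1 - p2|^2 = (-6)^2 + (-4)^2 + (-1)^2
= 36 + 16 + 1
= 53


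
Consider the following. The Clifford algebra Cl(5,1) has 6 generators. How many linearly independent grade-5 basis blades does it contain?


Number of grade-k basis blades in Cl(p,q) with n = p + q is C(n, k).
n = 5 + 1 = 6
C(6, 5) = 6! / (5! * 1!)
= 720 / (120 * 1)
= 6


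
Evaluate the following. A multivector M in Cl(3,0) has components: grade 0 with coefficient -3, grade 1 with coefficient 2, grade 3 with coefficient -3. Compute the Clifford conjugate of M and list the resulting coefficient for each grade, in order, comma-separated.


Clifford conjugate sign for grade k: (-1)^(k(k+1)/2)
Grade 0: (-1)^(0*1/2) = (-1)^0 = 1, coeff -3 -> -3
Grade 1: (-1)^(1*2/2) = (-1)^1 = -1, coeff 2 -> -2
Grade 3: (-1)^(3*4/2) = (-1)^6 = 1, coeff -3 -> -3
Conjugated coefficients: -3, -2, -3


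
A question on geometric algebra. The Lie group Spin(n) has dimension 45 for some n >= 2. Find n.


dim Spin(n) = dim so(n) = n(n-1)/2.
Solve n(n-1)/2 = 45, i.e. n^2 - n - 90 = 0.
Discriminant = 1 + 8*45 = 361
n = (1 + sqrt(361))/2 = (1 + 19)/2 = 10


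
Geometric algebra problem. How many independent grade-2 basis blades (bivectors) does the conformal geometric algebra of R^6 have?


The conformal model of R^6 uses Cl(7,1) with m = 6 + 2 = 8 generators.
Number of grade-2 blades = C(m, 2) = C(8, 2)
= 8*7/2 = 28


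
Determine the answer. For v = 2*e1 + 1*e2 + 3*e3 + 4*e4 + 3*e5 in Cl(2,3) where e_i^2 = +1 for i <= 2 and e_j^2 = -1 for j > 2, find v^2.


v^2 = sum of c_i^2 * e_i^2
Positive signature terms (e_i^2 = +1): 2^2 + 1^2 = 5
Negative signature terms (e_j^2 = -1): 3^2 + 4^2 + 3^2 = 34
v^2 = 5 - 34 = -29


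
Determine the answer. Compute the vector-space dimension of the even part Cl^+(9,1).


Even subalgebra dimension = 2^(n-1)
n = 9 + 1 = 10
2^(10 - 1) = 2^9 = 512
Verification: sum of C(10,k) for even k = 1 + 45 + 210 + 210 + 45 + 1 = 512
Result = 512


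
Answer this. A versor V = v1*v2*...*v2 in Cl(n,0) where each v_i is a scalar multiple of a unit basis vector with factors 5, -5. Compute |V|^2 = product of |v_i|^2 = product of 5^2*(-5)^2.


Each vector v_i has |v_i|^2 = s_i^2
Squared scales: 5^2 = 25, (-5)^2 = 25
|V|^2 = 25 * 25
= 625


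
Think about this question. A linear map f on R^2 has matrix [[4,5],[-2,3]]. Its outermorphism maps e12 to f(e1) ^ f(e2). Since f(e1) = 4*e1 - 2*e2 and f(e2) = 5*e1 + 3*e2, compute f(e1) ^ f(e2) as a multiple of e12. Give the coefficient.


The outermorphism of a linear map f sends e1^e2 to f(e1)^f(e2).
f(e1) = 4*e1 - 2*e2
f(e2) = 5*e1 + 3*e2
f(e1) ^ f(e2) = (4*e1 - 2*e2) ^ (5*e1 + 3*e2)
= 4*3*e12 + (-2)*5*e21
= (12 - (-10))*e12
= 22*e12
Coefficient = 22


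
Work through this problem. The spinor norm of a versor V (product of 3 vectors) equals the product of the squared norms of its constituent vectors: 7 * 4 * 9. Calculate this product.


Spinor norm N(V) = |v1|^2 * |v2|^2 * ... * |v3|^2
= 7 * 4 * 9
Running product: 7, 28, 252
N(V) = 252


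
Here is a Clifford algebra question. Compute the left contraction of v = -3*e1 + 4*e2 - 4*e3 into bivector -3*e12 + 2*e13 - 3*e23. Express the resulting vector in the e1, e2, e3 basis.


Left contraction v _| B = <vB>_1 (grade-1 part of the geometric product vB).
Using e1_|e12 = e2, e2_|e12 = -e1, e1_|e13 = e3, e3_|e13 = -e1, e2_|e23 = e3, e3_|e23 = -e2:
e1 coeff: -v2*b12 - v3*b13 = -(4)*(-3) - (-4)*(2) = 20
e2 coeff: v1*b12 - v3*b23 = (-3)*(-3) - (-4)*(-3) = -3
e3 coeff: v1*b13 + v2*b23 = (-3)*(2) + (4)*(-3) = -18
v _| B = 20*e1 - 3*e2 - 18*e3


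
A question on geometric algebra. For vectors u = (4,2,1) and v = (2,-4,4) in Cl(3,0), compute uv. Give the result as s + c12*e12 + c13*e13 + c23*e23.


In Cl(3,0): e_i^2 = 1, e_ie_j = -e_je_i for i != j.
Scalar part = u . v = 4*2 + 2*(-4) + 1*4
= 8 + (-8) + 4 = 4
e12 coeff = 4*(-4) - 2*2 = -16 - 4 = -20
e13 coeff = 4*4 - 1*2 = 16 - 2 = 14
e23 coeff = 2*4 - 1*(-4) = 8 - (-4) = 12
uv = 4 - 20*e12 + 14*e13 + 12*e23


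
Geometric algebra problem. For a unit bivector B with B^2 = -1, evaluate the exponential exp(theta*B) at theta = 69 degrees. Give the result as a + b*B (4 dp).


For a unit bivector B with B^2 = -1, the exponential series gives
e^(theta*B) = cos(theta) + sin(theta)*B (the GA analogue of Euler's formula).
theta = 69 degrees = 1.204277 rad
cos(69 deg) = 0.3584
sin(69 deg) = 0.9336
exp(theta*B) = 0.3584 + 0.9336*B


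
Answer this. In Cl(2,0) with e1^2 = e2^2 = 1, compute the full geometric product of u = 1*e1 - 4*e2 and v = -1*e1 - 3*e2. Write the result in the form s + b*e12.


Expand: (1*e1 - 4*e2)(-1*e1 - 3*e2)
= 1*(-1)*e1e1 + 1*(-3)*e1e2 + (-4)*(-1)*e2e1 + (-4)*(-3)*e2e2
Using e1^2 = e2^2 = 1, e2e1 = -e1e2:
Scalar part s = 1*(-1) + (-4)*(-3) = -1 + 12 = 11
Bivector part b = 1*(-3) - (-4)*(-1) = -3 - 4 = -7
uv = 11 - 7*e12


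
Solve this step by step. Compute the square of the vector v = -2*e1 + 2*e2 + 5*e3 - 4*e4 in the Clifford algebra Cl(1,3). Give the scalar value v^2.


v^2 = sum of c_i^2 * e_i^2
Positive signature terms (e_i^2 = +1): (-2)^2 = 4
Negative signature terms (e_j^2 = -1): 2^2 + 5^2 + (-4)^2 = 45
v^2 = 4 - 45 = -41


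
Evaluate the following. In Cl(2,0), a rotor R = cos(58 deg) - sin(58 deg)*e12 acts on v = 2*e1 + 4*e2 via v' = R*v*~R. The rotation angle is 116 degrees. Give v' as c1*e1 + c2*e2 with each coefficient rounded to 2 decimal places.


Rotor R = cos(58deg) - sin(58deg)*e12
Rotation angle theta = 2 * 58 = 116 degrees
v' = R*v*~R rotates v by theta.
cos(116deg) = -0.4384, sin(116deg) = 0.8988
v'_1 = 2*cos(116deg) - 4*sin(116deg)
= 2*(-0.4384) - 4*0.8988
= -4.47
v'_2 = 2*sin(116deg) + 4*cos(116deg)
= 2*0.8988 + 4*(-0.4384)
= 0.04
v' = -4.47*e1 + 0.04*e2


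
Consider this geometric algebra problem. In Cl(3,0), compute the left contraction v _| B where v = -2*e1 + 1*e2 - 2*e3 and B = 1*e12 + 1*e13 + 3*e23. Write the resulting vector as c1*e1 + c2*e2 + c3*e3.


Left contraction v _| B = <vB>_1 (grade-1 part of the geometric product vB).
Using e1_|e12 = e2, e2_|e12 = -e1, e1_|e13 = e3, e3_|e13 = -e1, e2_|e23 = e3, e3_|e23 = -e2:
e1 coeff: -v2*b12 - v3*b13 = -(1)*(1) - (-2)*(1) = 1
e2 coeff: v1*b12 - v3*b23 = (-2)*(1) - (-2)*(3) = 4
e3 coeff: v1*b13 + v2*b23 = (-2)*(1) + (1)*(3) = 1
v _| B = 1*e1 + 4*e2 + 1*e3
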